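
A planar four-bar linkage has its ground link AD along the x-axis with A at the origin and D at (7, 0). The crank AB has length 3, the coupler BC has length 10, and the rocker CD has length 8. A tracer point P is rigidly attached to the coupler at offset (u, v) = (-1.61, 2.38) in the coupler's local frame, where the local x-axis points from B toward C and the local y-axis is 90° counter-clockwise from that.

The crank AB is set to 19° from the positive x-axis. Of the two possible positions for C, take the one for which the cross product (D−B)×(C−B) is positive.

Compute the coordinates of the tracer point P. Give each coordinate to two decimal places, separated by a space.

0.11 1.89

A=(0,0), D=(7.00,0)
B = A + 3.00·(cos19°, sin19°) = (2.8366, 0.9767)
|BD| = 4.2765
circle(B,10.00) ∩ circle(D,8.00): a=6.3473, h=7.7273
  candidates: C₊=(10.7810,7.0501) cross=33.046; C₋=(7.2513,-7.9961) cross=-33.046
  mode + wants cross > 0 → take C=(10.7810,7.0501) (cross=33.046)
ex = (C−B)/|BC| = (0.7944,0.6073); ey = (-0.6073,0.7944)
P = B + -1.61·ex + 2.38·ey = (0.1120,1.8896)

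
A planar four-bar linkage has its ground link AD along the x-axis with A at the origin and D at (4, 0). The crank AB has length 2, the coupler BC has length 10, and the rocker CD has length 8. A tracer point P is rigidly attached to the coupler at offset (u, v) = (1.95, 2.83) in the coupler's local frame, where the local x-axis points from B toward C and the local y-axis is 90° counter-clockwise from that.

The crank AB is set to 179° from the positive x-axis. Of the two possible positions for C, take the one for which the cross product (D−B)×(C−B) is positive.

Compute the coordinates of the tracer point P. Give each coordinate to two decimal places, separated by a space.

A=(0,0), D=(4.00,0)
B = A + 2.00·(cos179°, sin179°) = (-1.9997, 0.0349)
|BD| = 5.9998
circle(B,10.00) ∩ circle(D,8.00): a=6.0000, h=8.0000
  candidates: C₊=(4.0467,7.9999) cross=47.998; C₋=(3.9537,-7.9999) cross=-47.998
  mode + wants cross > 0 → take C=(4.0467,7.9999) (cross=47.998)
ex = (C−B)/|BC| = (0.6046,0.7965); ey = (-0.7965,0.6046)
P = B + 1.95·ex + 2.83·ey = (-3.0747,3.2992)

-3.07 3.30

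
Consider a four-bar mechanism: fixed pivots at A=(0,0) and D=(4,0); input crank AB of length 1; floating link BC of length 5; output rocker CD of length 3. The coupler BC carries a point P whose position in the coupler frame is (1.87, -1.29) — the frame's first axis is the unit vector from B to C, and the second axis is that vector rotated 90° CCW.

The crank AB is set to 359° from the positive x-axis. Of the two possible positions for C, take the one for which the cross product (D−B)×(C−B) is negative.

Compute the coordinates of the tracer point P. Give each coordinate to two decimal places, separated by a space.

A=(0,0), D=(4.00,0)
B = A + 1.00·(cos359°, sin359°) = (0.9998, -0.0175)
|BD| = 3.0002
circle(B,5.00) ∩ circle(D,3.00): a=4.1666, h=2.7640
  candidates: C₊=(5.1503,2.7707) cross=8.292; C₋=(5.1824,-2.7571) cross=-8.292
  mode - wants cross < 0 → take C=(5.1824,-2.7571) (cross=-8.292)
ex = (C−B)/|BC| = (0.8365,-0.5479); ey = (0.5479,0.8365)
P = B + 1.87·ex + -1.29·ey = (1.8573,-2.1212)

1.86 -2.12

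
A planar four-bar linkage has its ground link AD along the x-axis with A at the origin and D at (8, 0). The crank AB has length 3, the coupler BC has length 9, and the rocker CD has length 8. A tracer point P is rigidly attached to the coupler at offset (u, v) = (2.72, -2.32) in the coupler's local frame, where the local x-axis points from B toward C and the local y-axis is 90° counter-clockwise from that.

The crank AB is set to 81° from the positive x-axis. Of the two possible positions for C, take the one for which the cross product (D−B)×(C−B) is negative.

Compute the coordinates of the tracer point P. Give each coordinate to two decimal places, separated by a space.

-1.18 -0.21

A=(0,0), D=(8.00,0)
B = A + 3.00·(cos81°, sin81°) = (0.4693, 2.9631)
|BD| = 8.0927
circle(B,9.00) ∩ circle(D,8.00): a=5.0967, h=7.4178
  candidates: C₊=(7.9280,7.9997) cross=60.030; C₋=(2.4961,-5.8058) cross=-60.030
  mode - wants cross < 0 → take C=(2.4961,-5.8058) (cross=-60.030)
ex = (C−B)/|BC| = (0.2252,-0.9743); ey = (0.9743,0.2252)
P = B + 2.72·ex + -2.32·ey = (-1.1786,-0.2095)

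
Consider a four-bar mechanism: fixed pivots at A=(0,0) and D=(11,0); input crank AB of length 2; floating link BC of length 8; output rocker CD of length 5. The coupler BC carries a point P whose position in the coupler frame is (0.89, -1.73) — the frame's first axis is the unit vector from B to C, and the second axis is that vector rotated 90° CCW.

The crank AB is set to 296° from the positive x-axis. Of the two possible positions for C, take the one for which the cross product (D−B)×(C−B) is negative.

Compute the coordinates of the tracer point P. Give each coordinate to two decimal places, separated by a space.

A=(0,0), D=(11.00,0)
B = A + 2.00·(cos296°, sin296°) = (0.8767, -1.7976)
|BD| = 10.2816
circle(B,8.00) ∩ circle(D,5.00): a=7.0374, h=3.8046
  candidates: C₊=(7.1406,3.1788) cross=39.118; C₋=(8.4709,-4.3132) cross=-39.118
  mode - wants cross < 0 → take C=(8.4709,-4.3132) (cross=-39.118)
ex = (C−B)/|BC| = (0.9493,-0.3145); ey = (0.3145,0.9493)
P = B + 0.89·ex + -1.73·ey = (1.1776,-3.7197)

1.18 -3.72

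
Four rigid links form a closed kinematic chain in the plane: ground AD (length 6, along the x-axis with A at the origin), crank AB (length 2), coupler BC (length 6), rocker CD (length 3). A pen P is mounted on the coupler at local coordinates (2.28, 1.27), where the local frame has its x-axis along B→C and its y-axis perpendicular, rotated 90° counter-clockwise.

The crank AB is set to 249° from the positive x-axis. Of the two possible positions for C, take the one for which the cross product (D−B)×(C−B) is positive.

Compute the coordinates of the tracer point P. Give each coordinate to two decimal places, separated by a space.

0.18 0.59

A=(0,0), D=(6.00,0)
B = A + 2.00·(cos249°, sin249°) = (-0.7167, -1.8672)
|BD| = 6.9714
circle(B,6.00) ∩ circle(D,3.00): a=5.4222, h=2.5690
  candidates: C₊=(3.8193,2.0602) cross=17.910; C₋=(5.1954,-2.8901) cross=-17.910
  mode + wants cross > 0 → take C=(3.8193,2.0602) (cross=17.910)
ex = (C−B)/|BC| = (0.7560,0.6546); ey = (-0.6546,0.7560)
P = B + 2.28·ex + 1.27·ey = (0.1757,0.5854)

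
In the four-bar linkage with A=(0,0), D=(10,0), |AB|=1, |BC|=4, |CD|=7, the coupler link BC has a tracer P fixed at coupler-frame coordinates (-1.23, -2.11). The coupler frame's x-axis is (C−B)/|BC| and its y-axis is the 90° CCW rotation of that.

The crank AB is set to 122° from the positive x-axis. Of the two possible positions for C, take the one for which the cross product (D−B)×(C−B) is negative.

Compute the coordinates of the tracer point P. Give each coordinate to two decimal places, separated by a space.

-2.56 -0.50

A=(0,0), D=(10.00,0)
B = A + 1.00·(cos122°, sin122°) = (-0.5299, 0.8480)
|BD| = 10.5640
circle(B,4.00) ∩ circle(D,7.00): a=3.7201, h=1.4700
  candidates: C₊=(3.2962,2.0146) cross=15.529; C₋=(3.0602,-0.9158) cross=-15.529
  mode - wants cross < 0 → take C=(3.0602,-0.9158) (cross=-15.529)
ex = (C−B)/|BC| = (0.8975,-0.4410); ey = (0.4410,0.8975)
P = B + -1.23·ex + -2.11·ey = (-2.5643,-0.5033)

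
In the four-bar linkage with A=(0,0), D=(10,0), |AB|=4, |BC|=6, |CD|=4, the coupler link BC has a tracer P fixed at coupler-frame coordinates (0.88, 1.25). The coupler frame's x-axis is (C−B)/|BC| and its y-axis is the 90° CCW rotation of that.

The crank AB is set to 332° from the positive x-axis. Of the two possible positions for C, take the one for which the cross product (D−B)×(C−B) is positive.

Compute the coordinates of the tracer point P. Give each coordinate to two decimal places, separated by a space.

3.08 -0.42

A=(0,0), D=(10.00,0)
B = A + 4.00·(cos332°, sin332°) = (3.5318, -1.8779)
|BD| = 6.7353
circle(B,6.00) ∩ circle(D,4.00): a=4.8524, h=3.5291
  candidates: C₊=(7.2078,2.8642) cross=23.770; C₋=(9.1757,-3.9141) cross=-23.770
  mode + wants cross > 0 → take C=(7.2078,2.8642) (cross=23.770)
ex = (C−B)/|BC| = (0.6127,0.7903); ey = (-0.7903,0.6127)
P = B + 0.88·ex + 1.25·ey = (3.0830,-0.4166)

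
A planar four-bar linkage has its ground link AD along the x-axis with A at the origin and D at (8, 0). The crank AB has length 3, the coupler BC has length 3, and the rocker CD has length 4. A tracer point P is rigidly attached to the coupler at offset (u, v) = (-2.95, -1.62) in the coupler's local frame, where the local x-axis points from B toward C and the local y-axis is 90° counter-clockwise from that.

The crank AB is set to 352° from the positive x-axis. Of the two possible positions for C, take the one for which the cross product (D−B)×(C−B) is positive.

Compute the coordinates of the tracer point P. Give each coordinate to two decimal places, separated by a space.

A=(0,0), D=(8.00,0)
B = A + 3.00·(cos352°, sin352°) = (2.9708, -0.4175)
|BD| = 5.0465
circle(B,3.00) ∩ circle(D,4.00): a=1.8297, h=2.3774
  candidates: C₊=(4.5975,2.1031) cross=11.998; C₋=(4.9909,-2.6354) cross=-11.998
  mode + wants cross > 0 → take C=(4.5975,2.1031) (cross=11.998)
ex = (C−B)/|BC| = (0.5422,0.8402); ey = (-0.8402,0.5422)
P = B + -2.95·ex + -1.62·ey = (2.7323,-3.7746)

2.73 -3.77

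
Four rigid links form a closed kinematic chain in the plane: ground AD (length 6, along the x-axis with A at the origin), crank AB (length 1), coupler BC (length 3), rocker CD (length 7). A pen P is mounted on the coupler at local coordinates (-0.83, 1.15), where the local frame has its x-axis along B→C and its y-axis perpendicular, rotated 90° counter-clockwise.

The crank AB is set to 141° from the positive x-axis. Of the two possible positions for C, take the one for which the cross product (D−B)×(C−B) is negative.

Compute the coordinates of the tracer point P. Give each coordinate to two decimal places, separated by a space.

A=(0,0), D=(6.00,0)
B = A + 1.00·(cos141°, sin141°) = (-0.7771, 0.6293)
|BD| = 6.8063
circle(B,3.00) ∩ circle(D,7.00): a=0.4647, h=2.9638
  candidates: C₊=(-0.0404,3.5374) cross=20.172; C₋=(-0.5885,-2.3647) cross=-20.172
  mode - wants cross < 0 → take C=(-0.5885,-2.3647) (cross=-20.172)
ex = (C−B)/|BC| = (0.0629,-0.9980); ey = (0.9980,0.0629)
P = B + -0.83·ex + 1.15·ey = (0.3184,1.5300)

0.32 1.53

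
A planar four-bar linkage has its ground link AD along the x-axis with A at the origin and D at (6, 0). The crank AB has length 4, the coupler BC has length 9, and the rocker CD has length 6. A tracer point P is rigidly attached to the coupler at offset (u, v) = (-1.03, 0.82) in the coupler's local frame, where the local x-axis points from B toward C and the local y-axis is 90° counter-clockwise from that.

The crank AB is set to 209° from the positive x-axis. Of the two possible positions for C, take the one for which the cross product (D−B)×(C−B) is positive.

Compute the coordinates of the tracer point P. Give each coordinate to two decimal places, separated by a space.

A=(0,0), D=(6.00,0)
B = A + 4.00·(cos209°, sin209°) = (-3.4985, -1.9392)
|BD| = 9.6944
circle(B,9.00) ∩ circle(D,6.00): a=7.1681, h=5.4422
  candidates: C₊=(2.4361,4.8269) cross=52.759; C₋=(4.6134,-5.8376) cross=-52.759
  mode + wants cross > 0 → take C=(2.4361,4.8269) (cross=52.759)
ex = (C−B)/|BC| = (0.6594,0.7518); ey = (-0.7518,0.6594)
P = B + -1.03·ex + 0.82·ey = (-4.7941,-2.1729)

-4.79 -2.17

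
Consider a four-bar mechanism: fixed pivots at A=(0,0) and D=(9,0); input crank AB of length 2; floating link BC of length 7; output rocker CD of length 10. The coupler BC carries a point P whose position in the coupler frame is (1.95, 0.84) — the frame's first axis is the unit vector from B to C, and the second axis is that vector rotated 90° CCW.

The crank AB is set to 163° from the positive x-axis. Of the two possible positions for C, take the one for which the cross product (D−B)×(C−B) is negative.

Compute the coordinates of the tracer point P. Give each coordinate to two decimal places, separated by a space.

-0.36 -0.87

A=(0,0), D=(9.00,0)
B = A + 2.00·(cos163°, sin163°) = (-1.9126, 0.5847)
|BD| = 10.9283
circle(B,7.00) ∩ circle(D,10.00): a=3.1307, h=6.2609
  candidates: C₊=(1.5486,6.6691) cross=68.420; C₋=(0.8786,-5.8347) cross=-68.420
  mode - wants cross < 0 → take C=(0.8786,-5.8347) (cross=-68.420)
ex = (C−B)/|BC| = (0.3987,-0.9171); ey = (0.9171,0.3987)
P = B + 1.95·ex + 0.84·ey = (-0.3647,-0.8686)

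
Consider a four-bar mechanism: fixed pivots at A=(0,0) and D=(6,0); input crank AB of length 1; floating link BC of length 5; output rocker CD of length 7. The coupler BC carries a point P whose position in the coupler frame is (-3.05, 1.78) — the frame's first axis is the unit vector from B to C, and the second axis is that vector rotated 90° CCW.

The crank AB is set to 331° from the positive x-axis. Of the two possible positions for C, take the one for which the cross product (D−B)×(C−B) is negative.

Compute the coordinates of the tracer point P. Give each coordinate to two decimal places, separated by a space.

2.20 2.79

A=(0,0), D=(6.00,0)
B = A + 1.00·(cos331°, sin331°) = (0.8746, -0.4848)
|BD| = 5.1483
circle(B,5.00) ∩ circle(D,7.00): a=0.2432, h=4.9941
  candidates: C₊=(0.6465,4.5100) cross=25.711; C₋=(1.5871,-5.4338) cross=-25.711
  mode - wants cross < 0 → take C=(1.5871,-5.4338) (cross=-25.711)
ex = (C−B)/|BC| = (0.1425,-0.9898); ey = (0.9898,0.1425)
P = B + -3.05·ex + 1.78·ey = (2.2019,2.7877)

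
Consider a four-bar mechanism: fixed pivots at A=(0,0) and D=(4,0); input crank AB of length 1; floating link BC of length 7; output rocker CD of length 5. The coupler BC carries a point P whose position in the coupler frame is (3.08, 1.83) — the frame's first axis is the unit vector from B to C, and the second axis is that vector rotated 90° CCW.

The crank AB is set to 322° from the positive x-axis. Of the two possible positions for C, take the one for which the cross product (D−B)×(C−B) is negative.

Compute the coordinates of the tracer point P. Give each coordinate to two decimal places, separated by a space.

A=(0,0), D=(4.00,0)
B = A + 1.00·(cos322°, sin322°) = (0.7880, -0.6157)
|BD| = 3.2705
circle(B,7.00) ∩ circle(D,5.00): a=5.3044, h=4.5676
  candidates: C₊=(5.1378,4.8688) cross=14.938; C₋=(6.8575,-4.1030) cross=-14.938
  mode - wants cross < 0 → take C=(6.8575,-4.1030) (cross=-14.938)
ex = (C−B)/|BC| = (0.8671,-0.4982); ey = (0.4982,0.8671)
P = B + 3.08·ex + 1.83·ey = (4.3703,-0.5634)

4.37 -0.56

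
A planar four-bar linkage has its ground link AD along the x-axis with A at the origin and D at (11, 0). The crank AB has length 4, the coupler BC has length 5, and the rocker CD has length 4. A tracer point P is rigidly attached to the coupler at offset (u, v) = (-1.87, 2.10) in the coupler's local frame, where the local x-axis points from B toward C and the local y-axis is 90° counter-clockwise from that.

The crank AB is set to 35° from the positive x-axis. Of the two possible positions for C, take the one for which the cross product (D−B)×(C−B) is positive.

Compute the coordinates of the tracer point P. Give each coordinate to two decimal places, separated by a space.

1.17 4.15

A=(0,0), D=(11.00,0)
B = A + 4.00·(cos35°, sin35°) = (3.2766, 2.2943)
|BD| = 8.0570
circle(B,5.00) ∩ circle(D,4.00): a=4.5870, h=1.9898
  candidates: C₊=(8.2403,2.8955) cross=16.032; C₋=(7.1071,-0.9193) cross=-16.032
  mode + wants cross > 0 → take C=(8.2403,2.8955) (cross=16.032)
ex = (C−B)/|BC| = (0.9927,0.1202); ey = (-0.1202,0.9927)
P = B + -1.87·ex + 2.10·ey = (1.1677,4.1542)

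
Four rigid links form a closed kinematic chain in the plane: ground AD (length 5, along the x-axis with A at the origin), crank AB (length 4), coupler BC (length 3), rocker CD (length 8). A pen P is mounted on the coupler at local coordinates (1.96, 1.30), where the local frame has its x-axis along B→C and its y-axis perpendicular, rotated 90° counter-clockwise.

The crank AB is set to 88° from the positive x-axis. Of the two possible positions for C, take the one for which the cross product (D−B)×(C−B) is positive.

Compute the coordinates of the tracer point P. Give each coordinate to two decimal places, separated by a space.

-0.59 6.23

A=(0,0), D=(5.00,0)
B = A + 4.00·(cos88°, sin88°) = (0.1396, 3.9976)
|BD| = 6.2932
circle(B,3.00) ∩ circle(D,8.00): a=-1.2232, h=2.7393
  candidates: C₊=(0.9349,6.8902) cross=17.239; C₋=(-2.5452,2.6590) cross=-17.239
  mode + wants cross > 0 → take C=(0.9349,6.8902) (cross=17.239)
ex = (C−B)/|BC| = (0.2651,0.9642); ey = (-0.9642,0.2651)
P = B + 1.96·ex + 1.30·ey = (-0.5943,6.2321)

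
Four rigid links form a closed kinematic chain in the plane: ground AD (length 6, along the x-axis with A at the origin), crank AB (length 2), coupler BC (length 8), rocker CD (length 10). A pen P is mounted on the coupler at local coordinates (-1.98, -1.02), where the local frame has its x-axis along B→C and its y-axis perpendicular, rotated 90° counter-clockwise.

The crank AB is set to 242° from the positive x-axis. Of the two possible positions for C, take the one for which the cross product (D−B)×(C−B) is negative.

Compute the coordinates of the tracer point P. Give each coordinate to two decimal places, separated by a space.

-2.62 -0.31

A=(0,0), D=(6.00,0)
B = A + 2.00·(cos242°, sin242°) = (-0.9389, -1.7659)
|BD| = 7.1601
circle(B,8.00) ∩ circle(D,10.00): a=1.0661, h=7.9286
  candidates: C₊=(-1.8612,6.1808) cross=56.770; C₋=(2.0497,-9.1867) cross=-56.770
  mode - wants cross < 0 → take C=(2.0497,-9.1867) (cross=-56.770)
ex = (C−B)/|BC| = (0.3736,-0.9276); ey = (0.9276,0.3736)
P = B + -1.98·ex + -1.02·ey = (-2.6248,-0.3103)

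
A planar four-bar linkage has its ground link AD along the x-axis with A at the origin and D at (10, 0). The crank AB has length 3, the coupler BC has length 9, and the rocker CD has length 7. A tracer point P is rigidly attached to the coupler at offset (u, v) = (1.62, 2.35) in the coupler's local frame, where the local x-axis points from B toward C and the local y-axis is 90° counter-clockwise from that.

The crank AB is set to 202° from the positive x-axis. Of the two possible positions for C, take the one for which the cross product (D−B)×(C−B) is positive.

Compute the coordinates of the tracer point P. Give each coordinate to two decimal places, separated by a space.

A=(0,0), D=(10.00,0)
B = A + 3.00·(cos202°, sin202°) = (-2.7816, -1.1238)
|BD| = 12.8309
circle(B,9.00) ∩ circle(D,7.00): a=7.6624, h=4.7209
  candidates: C₊=(4.4379,4.2501) cross=60.574; C₋=(5.2649,-5.1555) cross=-60.574
  mode + wants cross > 0 → take C=(4.4379,4.2501) (cross=60.574)
ex = (C−B)/|BC| = (0.8022,0.5971); ey = (-0.5971,0.8022)
P = B + 1.62·ex + 2.35·ey = (-2.8852,1.7286)

-2.89 1.73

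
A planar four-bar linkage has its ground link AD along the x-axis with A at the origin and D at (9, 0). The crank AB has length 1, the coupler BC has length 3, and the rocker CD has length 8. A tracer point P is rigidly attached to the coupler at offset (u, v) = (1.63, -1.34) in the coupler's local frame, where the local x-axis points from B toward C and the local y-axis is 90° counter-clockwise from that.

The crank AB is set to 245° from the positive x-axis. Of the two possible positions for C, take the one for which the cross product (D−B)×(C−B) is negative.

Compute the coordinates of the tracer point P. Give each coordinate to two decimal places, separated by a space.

A=(0,0), D=(9.00,0)
B = A + 1.00·(cos245°, sin245°) = (-0.4226, -0.9063)
|BD| = 9.4661
circle(B,3.00) ∩ circle(D,8.00): a=1.8279, h=2.3788
  candidates: C₊=(1.1692,1.6366) cross=22.518; C₋=(1.6247,-3.0991) cross=-22.518
  mode - wants cross < 0 → take C=(1.6247,-3.0991) (cross=-22.518)
ex = (C−B)/|BC| = (0.6824,-0.7309); ey = (0.7309,0.6824)
P = B + 1.63·ex + -1.34·ey = (-0.2897,-3.0122)

-0.29 -3.01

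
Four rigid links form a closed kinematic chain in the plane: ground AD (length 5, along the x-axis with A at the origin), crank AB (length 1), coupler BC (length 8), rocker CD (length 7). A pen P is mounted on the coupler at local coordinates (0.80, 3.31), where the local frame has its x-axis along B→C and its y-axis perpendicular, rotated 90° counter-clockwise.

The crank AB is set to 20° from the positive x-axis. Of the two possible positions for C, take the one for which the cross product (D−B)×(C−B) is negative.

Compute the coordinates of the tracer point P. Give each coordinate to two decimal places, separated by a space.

4.29 0.97

A=(0,0), D=(5.00,0)
B = A + 1.00·(cos20°, sin20°) = (0.9397, 0.3420)
|BD| = 4.0747
circle(B,8.00) ∩ circle(D,7.00): a=3.8780, h=6.9972
  candidates: C₊=(5.3913,6.9891) cross=28.512; C₋=(4.2167,-6.9560) cross=-28.512
  mode - wants cross < 0 → take C=(4.2167,-6.9560) (cross=-28.512)
ex = (C−B)/|BC| = (0.4096,-0.9123); ey = (0.9123,0.4096)
P = B + 0.80·ex + 3.31·ey = (4.2870,0.9681)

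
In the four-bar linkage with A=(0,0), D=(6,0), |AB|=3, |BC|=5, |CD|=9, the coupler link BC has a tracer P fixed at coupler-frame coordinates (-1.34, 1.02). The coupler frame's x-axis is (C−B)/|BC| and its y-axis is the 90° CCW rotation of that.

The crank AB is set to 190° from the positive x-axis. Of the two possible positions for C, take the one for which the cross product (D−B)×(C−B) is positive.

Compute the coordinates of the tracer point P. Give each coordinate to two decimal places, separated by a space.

A=(0,0), D=(6.00,0)
B = A + 3.00·(cos190°, sin190°) = (-2.9544, -0.5209)
|BD| = 8.9696
circle(B,5.00) ∩ circle(D,9.00): a=1.3631, h=4.8106
  candidates: C₊=(-1.8730,4.3607) cross=43.149; C₋=(-1.3142,-5.2443) cross=-43.149
  mode + wants cross > 0 → take C=(-1.8730,4.3607) (cross=43.149)
ex = (C−B)/|BC| = (0.2163,0.9763); ey = (-0.9763,0.2163)
P = B + -1.34·ex + 1.02·ey = (-4.2401,-1.6086)

-4.24 -1.61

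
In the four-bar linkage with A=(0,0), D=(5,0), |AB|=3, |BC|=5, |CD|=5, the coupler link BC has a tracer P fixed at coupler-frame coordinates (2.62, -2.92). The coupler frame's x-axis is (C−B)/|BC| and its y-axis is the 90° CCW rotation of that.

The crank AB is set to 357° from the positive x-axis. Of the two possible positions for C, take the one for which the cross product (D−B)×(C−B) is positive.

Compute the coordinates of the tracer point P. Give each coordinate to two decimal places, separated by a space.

6.22 2.08

A=(0,0), D=(5.00,0)
B = A + 3.00·(cos357°, sin357°) = (2.9959, -0.1570)
|BD| = 2.0103
circle(B,5.00) ∩ circle(D,5.00): a=1.0051, h=4.8979
  candidates: C₊=(3.6154,4.8045) cross=9.846; C₋=(4.3805,-4.9615) cross=-9.846
  mode + wants cross > 0 → take C=(3.6154,4.8045) (cross=9.846)
ex = (C−B)/|BC| = (0.1239,0.9923); ey = (-0.9923,0.1239)
P = B + 2.62·ex + -2.92·ey = (6.2180,2.0810)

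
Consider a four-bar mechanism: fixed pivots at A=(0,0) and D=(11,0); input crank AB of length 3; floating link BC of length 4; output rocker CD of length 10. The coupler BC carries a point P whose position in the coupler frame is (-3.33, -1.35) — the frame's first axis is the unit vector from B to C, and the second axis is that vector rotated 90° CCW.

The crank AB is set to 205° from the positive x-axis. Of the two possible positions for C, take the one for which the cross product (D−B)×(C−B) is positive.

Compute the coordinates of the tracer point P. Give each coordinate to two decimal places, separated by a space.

A=(0,0), D=(11.00,0)
B = A + 3.00·(cos205°, sin205°) = (-2.7189, -1.2679)
|BD| = 13.7774
circle(B,4.00) ∩ circle(D,10.00): a=3.8402, h=1.1193
  candidates: C₊=(1.0020,0.2000) cross=15.420; C₋=(1.2080,-2.0290) cross=-15.420
  mode + wants cross > 0 → take C=(1.0020,0.2000) (cross=15.420)
ex = (C−B)/|BC| = (0.9302,0.3670); ey = (-0.3670,0.9302)
P = B + -3.33·ex + -1.35·ey = (-5.3212,-3.7457)

-5.32 -3.75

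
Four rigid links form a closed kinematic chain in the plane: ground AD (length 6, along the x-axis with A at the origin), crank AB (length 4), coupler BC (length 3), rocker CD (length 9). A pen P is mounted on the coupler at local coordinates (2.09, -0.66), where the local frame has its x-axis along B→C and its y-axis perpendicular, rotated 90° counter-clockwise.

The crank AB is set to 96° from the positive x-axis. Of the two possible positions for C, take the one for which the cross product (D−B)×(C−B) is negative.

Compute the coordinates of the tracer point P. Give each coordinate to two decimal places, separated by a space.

A=(0,0), D=(6.00,0)
B = A + 4.00·(cos96°, sin96°) = (-0.4181, 3.9781)
|BD| = 7.5510
circle(B,3.00) ∩ circle(D,9.00): a=-0.9921, h=2.8312
  candidates: C₊=(0.2302,6.9072) cross=21.378; C₋=(-2.7529,2.0943) cross=-21.378
  mode - wants cross < 0 → take C=(-2.7529,2.0943) (cross=-21.378)
ex = (C−B)/|BC| = (-0.7783,-0.6279); ey = (0.6279,-0.7783)
P = B + 2.09·ex + -0.66·ey = (-2.4591,3.1794)

-2.46 3.18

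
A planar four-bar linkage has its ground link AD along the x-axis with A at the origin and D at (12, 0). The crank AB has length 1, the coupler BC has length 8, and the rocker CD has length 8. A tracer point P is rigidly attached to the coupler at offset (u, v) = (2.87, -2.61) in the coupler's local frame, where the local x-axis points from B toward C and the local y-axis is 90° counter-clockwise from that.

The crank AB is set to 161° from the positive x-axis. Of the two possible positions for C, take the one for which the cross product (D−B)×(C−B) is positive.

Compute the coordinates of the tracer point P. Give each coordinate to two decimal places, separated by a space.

2.90 -0.20

A=(0,0), D=(12.00,0)
B = A + 1.00·(cos161°, sin161°) = (-0.9455, 0.3256)
|BD| = 12.9496
circle(B,8.00) ∩ circle(D,8.00): a=6.4748, h=4.6986
  candidates: C₊=(5.6454,4.8599) cross=60.845; C₋=(5.4091,-4.5343) cross=-60.845
  mode + wants cross > 0 → take C=(5.6454,4.8599) (cross=60.845)
ex = (C−B)/|BC| = (0.8239,0.5668); ey = (-0.5668,0.8239)
P = B + 2.87·ex + -2.61·ey = (2.8983,-0.1980)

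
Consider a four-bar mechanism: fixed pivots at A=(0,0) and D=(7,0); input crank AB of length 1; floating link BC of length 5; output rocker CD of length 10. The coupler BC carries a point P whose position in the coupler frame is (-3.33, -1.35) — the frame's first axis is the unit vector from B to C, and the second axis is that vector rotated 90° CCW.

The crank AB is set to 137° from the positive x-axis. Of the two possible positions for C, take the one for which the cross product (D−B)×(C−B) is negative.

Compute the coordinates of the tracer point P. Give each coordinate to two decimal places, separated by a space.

-1.11 4.26

A=(0,0), D=(7.00,0)
B = A + 1.00·(cos137°, sin137°) = (-0.7314, 0.6820)
|BD| = 7.7614
circle(B,5.00) ∩ circle(D,10.00): a=-0.9509, h=4.9087
  candidates: C₊=(-1.2473,5.6553) cross=38.099; C₋=(-2.1099,-4.1242) cross=-38.099
  mode - wants cross < 0 → take C=(-2.1099,-4.1242) (cross=-38.099)
ex = (C−B)/|BC| = (-0.2757,-0.9612); ey = (0.9612,-0.2757)
P = B + -3.33·ex + -1.35·ey = (-1.1109,4.2551)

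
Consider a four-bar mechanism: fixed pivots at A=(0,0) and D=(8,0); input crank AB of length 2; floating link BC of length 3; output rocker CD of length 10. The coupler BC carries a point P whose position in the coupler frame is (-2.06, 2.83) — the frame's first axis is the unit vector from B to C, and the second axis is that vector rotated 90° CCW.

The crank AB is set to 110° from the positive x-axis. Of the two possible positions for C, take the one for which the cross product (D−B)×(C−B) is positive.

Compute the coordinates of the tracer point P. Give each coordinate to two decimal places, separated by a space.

A=(0,0), D=(8.00,0)
B = A + 2.00·(cos110°, sin110°) = (-0.6840, 1.8794)
|BD| = 8.8851
circle(B,3.00) ∩ circle(D,10.00): a=-0.6784, h=2.9223
  candidates: C₊=(-0.7290,4.8790) cross=25.965; C₋=(-1.9652,-0.8333) cross=-25.965
  mode + wants cross > 0 → take C=(-0.7290,4.8790) (cross=25.965)
ex = (C−B)/|BC| = (-0.0150,0.9999); ey = (-0.9999,-0.0150)
P = B + -2.06·ex + 2.83·ey = (-3.4829,-0.2228)

-3.48 -0.22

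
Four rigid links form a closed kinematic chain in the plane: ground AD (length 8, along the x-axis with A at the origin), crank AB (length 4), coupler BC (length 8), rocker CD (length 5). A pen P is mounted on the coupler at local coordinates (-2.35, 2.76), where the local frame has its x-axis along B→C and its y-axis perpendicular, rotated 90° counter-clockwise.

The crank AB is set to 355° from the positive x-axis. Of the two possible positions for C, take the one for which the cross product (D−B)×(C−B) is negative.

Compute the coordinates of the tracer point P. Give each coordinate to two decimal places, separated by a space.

A=(0,0), D=(8.00,0)
B = A + 4.00·(cos355°, sin355°) = (3.9848, -0.3486)
|BD| = 4.0303
circle(B,8.00) ∩ circle(D,5.00): a=6.8535, h=4.1267
  candidates: C₊=(10.4556,4.3555) cross=16.632; C₋=(11.1695,-3.8670) cross=-16.632
  mode - wants cross < 0 → take C=(11.1695,-3.8670) (cross=-16.632)
ex = (C−B)/|BC| = (0.8981,-0.4398); ey = (0.4398,0.8981)
P = B + -2.35·ex + 2.76·ey = (3.0881,3.1637)

3.09 3.16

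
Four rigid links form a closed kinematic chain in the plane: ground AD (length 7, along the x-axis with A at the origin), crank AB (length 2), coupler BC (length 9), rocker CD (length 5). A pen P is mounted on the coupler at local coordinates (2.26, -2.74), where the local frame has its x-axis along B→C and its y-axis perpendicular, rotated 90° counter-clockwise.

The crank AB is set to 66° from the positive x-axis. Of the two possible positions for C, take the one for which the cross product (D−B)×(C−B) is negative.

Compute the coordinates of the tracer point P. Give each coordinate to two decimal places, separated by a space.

A=(0,0), D=(7.00,0)
B = A + 2.00·(cos66°, sin66°) = (0.8135, 1.8271)
|BD| = 6.4507
circle(B,9.00) ∩ circle(D,5.00): a=7.5660, h=4.8740
  candidates: C₊=(9.4501,4.3585) cross=31.441; C₋=(6.6891,-4.9903) cross=-31.441
  mode - wants cross < 0 → take C=(6.6891,-4.9903) (cross=-31.441)
ex = (C−B)/|BC| = (0.6528,-0.7575); ey = (0.7575,0.6528)
P = B + 2.26·ex + -2.74·ey = (0.2134,-1.6736)

0.21 -1.67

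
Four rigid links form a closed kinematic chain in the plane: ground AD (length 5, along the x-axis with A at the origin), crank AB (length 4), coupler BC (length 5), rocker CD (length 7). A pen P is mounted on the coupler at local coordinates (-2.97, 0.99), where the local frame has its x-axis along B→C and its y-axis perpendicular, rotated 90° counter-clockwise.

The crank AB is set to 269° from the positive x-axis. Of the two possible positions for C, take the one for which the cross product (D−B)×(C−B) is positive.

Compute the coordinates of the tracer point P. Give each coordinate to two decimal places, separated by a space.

A=(0,0), D=(5.00,0)
B = A + 4.00·(cos269°, sin269°) = (-0.0698, -3.9994)
|BD| = 6.4574
circle(B,5.00) ∩ circle(D,7.00): a=1.3704, h=4.8085
  candidates: C₊=(-1.9721,0.6246) cross=31.051; C₋=(3.9843,-6.9259) cross=-31.051
  mode + wants cross > 0 → take C=(-1.9721,0.6246) (cross=31.051)
ex = (C−B)/|BC| = (-0.3805,0.9248); ey = (-0.9248,-0.3805)
P = B + -2.97·ex + 0.99·ey = (0.1446,-7.1227)

0.14 -7.12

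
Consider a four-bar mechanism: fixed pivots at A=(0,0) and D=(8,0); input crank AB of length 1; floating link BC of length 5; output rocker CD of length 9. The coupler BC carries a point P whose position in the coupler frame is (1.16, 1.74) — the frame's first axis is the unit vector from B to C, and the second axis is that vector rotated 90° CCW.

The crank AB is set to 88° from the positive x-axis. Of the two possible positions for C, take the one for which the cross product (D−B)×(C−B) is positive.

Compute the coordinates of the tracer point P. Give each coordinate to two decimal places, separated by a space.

-1.39 2.53

A=(0,0), D=(8.00,0)
B = A + 1.00·(cos88°, sin88°) = (0.0349, 0.9994)
|BD| = 8.0276
circle(B,5.00) ∩ circle(D,9.00): a=0.5258, h=4.9723
  candidates: C₊=(1.1756,5.8675) cross=39.915; C₋=(-0.0624,-3.9997) cross=-39.915
  mode + wants cross > 0 → take C=(1.1756,5.8675) (cross=39.915)
ex = (C−B)/|BC| = (0.2281,0.9736); ey = (-0.9736,0.2281)
P = B + 1.16·ex + 1.74·ey = (-1.3946,2.5258)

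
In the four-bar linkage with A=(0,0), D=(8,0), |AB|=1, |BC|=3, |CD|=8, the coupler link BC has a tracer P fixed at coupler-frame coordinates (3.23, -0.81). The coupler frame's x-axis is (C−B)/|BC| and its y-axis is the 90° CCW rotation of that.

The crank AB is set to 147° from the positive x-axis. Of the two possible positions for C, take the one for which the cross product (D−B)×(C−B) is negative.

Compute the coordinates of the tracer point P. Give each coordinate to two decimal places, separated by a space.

A=(0,0), D=(8.00,0)
B = A + 1.00·(cos147°, sin147°) = (-0.8387, 0.5446)
|BD| = 8.8554
circle(B,3.00) ∩ circle(D,8.00): a=1.3223, h=2.6929
  candidates: C₊=(0.6467,3.1511) cross=23.847; C₋=(0.3155,-2.2245) cross=-23.847
  mode - wants cross < 0 → take C=(0.3155,-2.2245) (cross=-23.847)
ex = (C−B)/|BC| = (0.3847,-0.9230); ey = (0.9230,0.3847)
P = B + 3.23·ex + -0.81·ey = (-0.3437,-2.7484)

-0.34 -2.75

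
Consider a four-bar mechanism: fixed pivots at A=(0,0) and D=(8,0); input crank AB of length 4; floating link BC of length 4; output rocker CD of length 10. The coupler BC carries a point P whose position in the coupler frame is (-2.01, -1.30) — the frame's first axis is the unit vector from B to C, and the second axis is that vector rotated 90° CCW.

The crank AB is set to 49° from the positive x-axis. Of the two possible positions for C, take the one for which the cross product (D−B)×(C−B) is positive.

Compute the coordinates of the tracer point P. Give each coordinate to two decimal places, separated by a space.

A=(0,0), D=(8.00,0)
B = A + 4.00·(cos49°, sin49°) = (2.6242, 3.0188)
|BD| = 6.1654
circle(B,4.00) ∩ circle(D,10.00): a=-3.7295, h=1.4460
  candidates: C₊=(0.0804,6.1057) cross=8.915; C₋=(-1.3356,3.5842) cross=-8.915
  mode + wants cross > 0 → take C=(0.0804,6.1057) (cross=8.915)
ex = (C−B)/|BC| = (-0.6360,0.7717); ey = (-0.7717,-0.6360)
P = B + -2.01·ex + -1.30·ey = (4.9058,2.2944)

4.91 2.29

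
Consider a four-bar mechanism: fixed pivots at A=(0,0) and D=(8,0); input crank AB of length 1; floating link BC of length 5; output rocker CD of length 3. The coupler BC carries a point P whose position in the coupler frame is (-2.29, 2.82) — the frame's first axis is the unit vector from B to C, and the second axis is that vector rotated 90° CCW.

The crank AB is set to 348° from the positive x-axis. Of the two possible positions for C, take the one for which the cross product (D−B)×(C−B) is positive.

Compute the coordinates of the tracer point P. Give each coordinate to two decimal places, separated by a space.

A=(0,0), D=(8.00,0)
B = A + 1.00·(cos348°, sin348°) = (0.9781, -0.2079)
|BD| = 7.0249
circle(B,5.00) ∩ circle(D,3.00): a=4.6513, h=1.8346
  candidates: C₊=(5.5731,1.7635) cross=12.888; C₋=(5.6817,-1.9040) cross=-12.888
  mode + wants cross > 0 → take C=(5.5731,1.7635) (cross=12.888)
ex = (C−B)/|BC| = (0.9190,0.3943); ey = (-0.3943,0.9190)
P = B + -2.29·ex + 2.82·ey = (-2.2382,1.4807)

-2.24 1.48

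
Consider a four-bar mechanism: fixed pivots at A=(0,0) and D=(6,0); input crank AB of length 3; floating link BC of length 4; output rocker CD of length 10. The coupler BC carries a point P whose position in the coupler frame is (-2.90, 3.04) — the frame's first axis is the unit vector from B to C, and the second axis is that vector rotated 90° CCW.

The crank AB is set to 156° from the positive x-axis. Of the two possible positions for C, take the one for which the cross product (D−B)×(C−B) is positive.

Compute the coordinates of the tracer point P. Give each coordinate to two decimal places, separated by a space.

A=(0,0), D=(6.00,0)
B = A + 3.00·(cos156°, sin156°) = (-2.7406, 1.2202)
|BD| = 8.8254
circle(B,4.00) ∩ circle(D,10.00): a=-0.3463, h=3.9850
  candidates: C₊=(-2.5326,5.2148) cross=35.169; C₋=(-3.6346,-2.6786) cross=-35.169
  mode + wants cross > 0 → take C=(-2.5326,5.2148) (cross=35.169)
ex = (C−B)/|BC| = (0.0520,0.9986); ey = (-0.9986,0.0520)
P = B + -2.90·ex + 3.04·ey = (-5.9273,-1.5178)

-5.93 -1.52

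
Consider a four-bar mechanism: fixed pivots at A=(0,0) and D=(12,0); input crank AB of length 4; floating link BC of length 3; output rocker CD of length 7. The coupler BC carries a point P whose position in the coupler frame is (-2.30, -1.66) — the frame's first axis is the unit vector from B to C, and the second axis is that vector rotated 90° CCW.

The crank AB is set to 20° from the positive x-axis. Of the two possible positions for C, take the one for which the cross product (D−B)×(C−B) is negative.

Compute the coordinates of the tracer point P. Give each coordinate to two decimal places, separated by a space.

A=(0,0), D=(12.00,0)
B = A + 4.00·(cos20°, sin20°) = (3.7588, 1.3681)
|BD| = 8.3540
circle(B,3.00) ∩ circle(D,7.00): a=1.7829, h=2.4127
  candidates: C₊=(5.9128,3.4562) cross=20.156; C₋=(5.1225,-1.3040) cross=-20.156
  mode - wants cross < 0 → take C=(5.1225,-1.3040) (cross=-20.156)
ex = (C−B)/|BC| = (0.4546,-0.8907); ey = (0.8907,0.4546)
P = B + -2.30·ex + -1.66·ey = (1.2347,2.6621)

1.23 2.66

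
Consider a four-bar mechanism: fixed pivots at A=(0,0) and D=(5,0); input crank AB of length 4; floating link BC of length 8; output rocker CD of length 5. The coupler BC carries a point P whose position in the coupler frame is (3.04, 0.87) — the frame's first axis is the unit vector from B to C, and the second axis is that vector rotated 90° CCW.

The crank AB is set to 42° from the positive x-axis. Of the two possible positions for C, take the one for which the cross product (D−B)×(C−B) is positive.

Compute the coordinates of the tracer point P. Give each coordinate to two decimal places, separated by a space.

6.01 1.79

A=(0,0), D=(5.00,0)
B = A + 4.00·(cos42°, sin42°) = (2.9726, 2.6765)
|BD| = 3.3577
circle(B,8.00) ∩ circle(D,5.00): a=7.4864, h=2.8203
  candidates: C₊=(9.7411,-1.5882) cross=9.470; C₋=(5.2448,-4.9940) cross=-9.470
  mode + wants cross > 0 → take C=(9.7411,-1.5882) (cross=9.470)
ex = (C−B)/|BC| = (0.8461,-0.5331); ey = (0.5331,0.8461)
P = B + 3.04·ex + 0.87·ey = (6.0084,1.7920)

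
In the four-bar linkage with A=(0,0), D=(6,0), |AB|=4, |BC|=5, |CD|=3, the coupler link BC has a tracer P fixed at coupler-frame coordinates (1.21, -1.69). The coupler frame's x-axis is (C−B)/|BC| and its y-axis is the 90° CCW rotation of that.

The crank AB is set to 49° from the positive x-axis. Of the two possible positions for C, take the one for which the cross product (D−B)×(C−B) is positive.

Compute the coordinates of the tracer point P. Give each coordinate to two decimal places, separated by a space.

3.67 1.22

A=(0,0), D=(6.00,0)
B = A + 4.00·(cos49°, sin49°) = (2.6242, 3.0188)
|BD| = 4.5287
circle(B,5.00) ∩ circle(D,3.00): a=4.0309, h=2.9584
  candidates: C₊=(7.6010,2.5371) cross=13.398; C₋=(3.6568,-1.8734) cross=-13.398
  mode + wants cross > 0 → take C=(7.6010,2.5371) (cross=13.398)
ex = (C−B)/|BC| = (0.9953,-0.0963); ey = (0.0963,0.9953)
P = B + 1.21·ex + -1.69·ey = (3.6658,1.2201)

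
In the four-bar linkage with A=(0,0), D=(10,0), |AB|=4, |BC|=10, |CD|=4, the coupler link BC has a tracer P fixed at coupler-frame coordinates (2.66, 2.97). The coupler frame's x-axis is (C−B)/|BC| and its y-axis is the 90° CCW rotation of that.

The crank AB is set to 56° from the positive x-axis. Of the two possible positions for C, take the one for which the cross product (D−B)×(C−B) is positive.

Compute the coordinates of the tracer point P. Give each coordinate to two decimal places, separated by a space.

A=(0,0), D=(10.00,0)
B = A + 4.00·(cos56°, sin56°) = (2.2368, 3.3162)
|BD| = 8.4418
circle(B,10.00) ∩ circle(D,4.00): a=9.1961, h=3.9282
  candidates: C₊=(12.2368,3.3162) cross=33.162; C₋=(9.1506,-3.9088) cross=-33.162
  mode + wants cross > 0 → take C=(12.2368,3.3162) (cross=33.162)
ex = (C−B)/|BC| = (1.0000,0.0000); ey = (-0.0000,1.0000)
P = B + 2.66·ex + 2.97·ey = (4.8968,6.2862)

4.90 6.29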